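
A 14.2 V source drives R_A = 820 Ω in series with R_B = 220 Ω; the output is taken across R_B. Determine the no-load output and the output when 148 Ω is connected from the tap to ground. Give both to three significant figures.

Open-circuit: V = 14.2 × 220/(820 + 220) = 3.00 V.
With the load, R_B becomes R_B‖R_L = 88.48 Ω, so V = 14.2 × 88.48/908.5 = 1.38 V.

Unloaded: 3.00 V; loaded: 1.38 V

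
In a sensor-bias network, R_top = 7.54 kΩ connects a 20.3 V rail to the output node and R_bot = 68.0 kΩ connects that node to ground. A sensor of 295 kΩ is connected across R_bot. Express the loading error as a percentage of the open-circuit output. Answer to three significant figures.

The divider's output (Thévenin) resistance is R_top‖R_bot = 6.787 kΩ.
Fractional drop under load = R_th/(R_th + R_L) = 6.787 / (6.787 + 295) = 0.02249.
So the output falls by 2.25 %.

2.25 %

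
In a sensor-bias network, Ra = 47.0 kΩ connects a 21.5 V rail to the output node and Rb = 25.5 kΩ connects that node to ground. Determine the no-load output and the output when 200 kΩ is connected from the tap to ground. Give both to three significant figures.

Unloaded: 7.56 V; loaded: 6.98 V

Open-circuit: V = 21.5 × 25.5/(47.0 + 25.5) = 7.56 V.
With the load, Rb becomes Rb‖R_L = 22.62 kΩ, so V = 21.5 × 22.62/69.62 = 6.98 V.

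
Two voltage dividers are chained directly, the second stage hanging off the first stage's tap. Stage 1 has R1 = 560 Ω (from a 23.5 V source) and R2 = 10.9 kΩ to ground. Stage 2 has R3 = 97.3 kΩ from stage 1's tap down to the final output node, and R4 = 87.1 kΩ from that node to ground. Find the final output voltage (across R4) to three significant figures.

V_out ≈ 10.5 V

Stage 2 presents R3+R4 = 184400 Ω as a load on stage 1's tap.
Stage 1's lower leg becomes R2‖(R3+R4) = 10290 Ω, so V_mid = 23.5 × 10290/10850 = 22.29 V.
Stage 2 is itself unloaded: V_out = V_mid × R4/(R3+R4) = 22.29 × 87100/184400 = 10.5 V.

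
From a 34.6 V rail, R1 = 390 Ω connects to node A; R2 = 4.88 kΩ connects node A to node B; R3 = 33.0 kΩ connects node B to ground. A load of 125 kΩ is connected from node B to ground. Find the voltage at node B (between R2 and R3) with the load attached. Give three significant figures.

V ≈ 28.8 V

At node B, R3 is in parallel with the load: R3‖R_L = 26110 Ω.
Below node A the resistance is R2 + (R3‖R_L) = 30990 Ω, so V_A = 34.6 × 30990/31380 = 34.17 V.
Then V_B = V_A × (R3‖R_L)/(R2 + R3‖R_L) = 34.17 × 26110/30990 = 28.8 V.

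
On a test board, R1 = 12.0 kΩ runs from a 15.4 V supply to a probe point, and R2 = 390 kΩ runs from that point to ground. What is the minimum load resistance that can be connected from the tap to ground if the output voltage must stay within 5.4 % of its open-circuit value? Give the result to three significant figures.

Output resistance R_th = R1‖R2 = (12.0 × 390)/402.0 = 11.64 kΩ.
The fractional drop is R_th/(R_th + R_L); requiring this ≤ 0.0540 gives R_L ≥ R_th(1/0.0540 − 1) = 11.64 × 17.52 = 204 kΩ.

R_L(min) ≈ 204 kΩ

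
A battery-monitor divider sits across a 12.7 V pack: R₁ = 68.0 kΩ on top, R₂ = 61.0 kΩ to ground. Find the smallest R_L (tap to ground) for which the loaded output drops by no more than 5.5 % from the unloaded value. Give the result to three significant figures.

R_L(min) ≈ 552 kΩ

Output resistance R_th = R₁‖R₂ = (68.0 × 61.0)/129.0 = 32.16 kΩ.
The fractional drop is R_th/(R_th + R_L); requiring this ≤ 0.0550 gives R_L ≥ R_th(1/0.0550 − 1) = 32.16 × 17.18 = 552 kΩ.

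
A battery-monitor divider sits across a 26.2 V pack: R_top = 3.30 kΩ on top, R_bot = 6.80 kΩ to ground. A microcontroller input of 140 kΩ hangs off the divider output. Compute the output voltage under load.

The load sits in parallel with R_bot: R_bot‖R_L = (6.80 × 140) / (6.80 + 140) = 6.485 kΩ.
V_out = 26.2 × 6.485 / (3.30 + 6.485) = 26.2 × 6.485/9.785 = 17.4 V.
(Unloaded it would have been 17.6 V.)

V_out ≈ 17.4 V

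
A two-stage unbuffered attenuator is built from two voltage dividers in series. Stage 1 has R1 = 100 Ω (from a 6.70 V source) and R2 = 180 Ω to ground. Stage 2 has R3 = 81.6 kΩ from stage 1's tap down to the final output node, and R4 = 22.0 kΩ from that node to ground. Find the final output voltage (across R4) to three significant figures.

V_out ≈ 0.914 V

Stage 2 presents R3+R4 = 103600 Ω as a load on stage 1's tap.
Stage 1's lower leg becomes R2‖(R3+R4) = 179.7 Ω, so V_mid = 6.70 × 179.7/279.7 = 4.304 V.
Stage 2 is itself unloaded: V_out = V_mid × R4/(R3+R4) = 4.304 × 22000/103600 = 0.914 V.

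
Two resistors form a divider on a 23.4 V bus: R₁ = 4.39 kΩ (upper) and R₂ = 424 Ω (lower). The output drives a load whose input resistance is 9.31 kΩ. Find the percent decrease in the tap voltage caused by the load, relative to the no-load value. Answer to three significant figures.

3.99 %

The divider's output (Thévenin) resistance is R₁‖R₂ = 386.7 Ω.
Fractional drop under load = R_th/(R_th + R_L) = 386.7 / (386.7 + 9310) = 0.03988.
So the output falls by 3.99 %.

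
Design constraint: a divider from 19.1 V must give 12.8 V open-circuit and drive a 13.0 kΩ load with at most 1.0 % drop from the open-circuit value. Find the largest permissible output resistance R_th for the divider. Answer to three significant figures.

Loading drop = R_th/(R_th + R_L) ≤ 0.0100, so R_th ≤ R_L · ε/(1−ε) = 13.0 kΩ × 0.0100/0.9900 = 131 Ω.

R_th ≤ 131 Ω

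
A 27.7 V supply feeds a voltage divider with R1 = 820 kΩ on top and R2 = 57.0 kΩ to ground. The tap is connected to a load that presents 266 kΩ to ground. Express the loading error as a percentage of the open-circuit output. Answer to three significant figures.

16.7 %

Unloaded V = 27.7 × 57.0/877.0 = 1.800 V.
Loaded: R2‖R_L = 46.94 kΩ, giving V = 27.7 × 46.94/866.9 = 1.500 V.
Drop = (1.800 − 1.500) / 1.800 = 16.7 %.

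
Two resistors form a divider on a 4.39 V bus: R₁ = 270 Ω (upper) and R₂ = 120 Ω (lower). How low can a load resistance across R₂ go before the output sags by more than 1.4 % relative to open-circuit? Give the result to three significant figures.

Output resistance R_th = R₁‖R₂ = (270 × 120)/390.0 = 83.08 Ω.
The fractional drop is R_th/(R_th + R_L); requiring this ≤ 0.0140 gives R_L ≥ R_th(1/0.0140 − 1) = 83.08 × 70.43 = 5.85 kΩ.

R_L(min) ≈ 5.85 kΩ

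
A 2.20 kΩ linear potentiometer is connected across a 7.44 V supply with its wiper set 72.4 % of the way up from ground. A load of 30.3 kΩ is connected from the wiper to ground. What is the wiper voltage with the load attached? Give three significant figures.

V ≈ 5.31 V

The wiper splits the pot into (1−α)R = 607.2 Ω above and αR = 1593 Ω below.
Lower section ‖ load = 1513 Ω.
V_wiper = 7.44 × 1513/(607.2 + 1513) = 5.31 V.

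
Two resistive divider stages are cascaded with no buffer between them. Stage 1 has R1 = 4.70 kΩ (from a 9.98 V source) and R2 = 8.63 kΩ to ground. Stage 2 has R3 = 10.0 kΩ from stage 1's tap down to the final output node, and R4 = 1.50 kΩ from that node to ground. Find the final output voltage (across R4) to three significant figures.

V_out ≈ 0.666 V

Stage 2 presents R3+R4 = 11.50 kΩ as a load on stage 1's tap.
Stage 1's lower leg becomes R2‖(R3+R4) = 4.930 kΩ, so V_mid = 9.98 × 4.930/9.630 = 5.109 V.
Stage 2 is itself unloaded: V_out = V_mid × R4/(R3+R4) = 5.109 × 1.50/11.50 = 0.666 V.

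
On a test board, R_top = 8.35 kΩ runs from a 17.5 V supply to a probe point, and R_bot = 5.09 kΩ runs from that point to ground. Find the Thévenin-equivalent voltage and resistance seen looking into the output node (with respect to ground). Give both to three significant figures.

V_th = 6.63 V, R_th = 3.16 kΩ

V_th is the open-circuit tap voltage: 17.5 × 5.09/(8.35 + 5.09) = 6.63 V.
With the supply zeroed, R_top and R_bot appear in parallel from the tap: R_th = R_top‖R_bot = (8.35 × 5.09)/13.44 = 3.16 kΩ.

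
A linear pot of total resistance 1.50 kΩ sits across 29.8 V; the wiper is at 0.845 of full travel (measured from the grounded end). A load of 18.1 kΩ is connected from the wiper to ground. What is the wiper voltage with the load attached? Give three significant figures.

V ≈ 24.9 V

The wiper splits the pot into (1−α)R = 232.5 Ω above and αR = 1268 Ω below.
Lower section ‖ load = 1185 Ω.
V_wiper = 29.8 × 1185/(232.5 + 1185) = 24.9 V.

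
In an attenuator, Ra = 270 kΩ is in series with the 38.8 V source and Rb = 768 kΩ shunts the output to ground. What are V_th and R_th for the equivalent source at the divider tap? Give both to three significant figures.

V_th = 28.7 V, R_th = 200 kΩ

V_th is the open-circuit tap voltage: 38.8 × 768/(270 + 768) = 28.7 V.
With the supply zeroed, Ra and Rb appear in parallel from the tap: R_th = Ra‖Rb = (270 × 768)/1038 = 200 kΩ.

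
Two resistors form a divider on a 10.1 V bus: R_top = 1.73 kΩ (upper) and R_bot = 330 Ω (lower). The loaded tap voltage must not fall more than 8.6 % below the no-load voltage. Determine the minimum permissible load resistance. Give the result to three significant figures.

R_L(min) ≈ 2.95 kΩ

Output resistance R_th = R_top‖R_bot = (1730 × 330)/2060 = 277.1 Ω.
The fractional drop is R_th/(R_th + R_L); requiring this ≤ 0.0860 gives R_L ≥ R_th(1/0.0860 − 1) = 277.1 × 10.63 = 2.95 kΩ.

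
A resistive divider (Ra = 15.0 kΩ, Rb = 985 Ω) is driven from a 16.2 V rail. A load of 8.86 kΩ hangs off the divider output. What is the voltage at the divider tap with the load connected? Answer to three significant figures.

V_out ≈ 0.904 V

The load sits in parallel with Rb: Rb‖R_L = (985 × 8860) / (985 + 8860) = 886.4 Ω.
V_out = 16.2 × 886.4 / (15000 + 886.4) = 16.2 × 886.4/15890 = 0.904 V.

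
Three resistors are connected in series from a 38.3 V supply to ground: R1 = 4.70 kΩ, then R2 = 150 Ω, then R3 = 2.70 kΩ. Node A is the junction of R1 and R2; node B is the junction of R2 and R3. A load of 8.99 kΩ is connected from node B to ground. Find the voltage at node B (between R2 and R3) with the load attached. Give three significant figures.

At node B, R3 is in parallel with the load: R3‖R_L = 2076 Ω.
Below node A the resistance is R2 + (R3‖R_L) = 2226 Ω, so V_A = 38.3 × 2226/6926 = 12.31 V.
Then V_B = V_A × (R3‖R_L)/(R2 + R3‖R_L) = 12.31 × 2076/2226 = 11.5 V.

V ≈ 11.5 V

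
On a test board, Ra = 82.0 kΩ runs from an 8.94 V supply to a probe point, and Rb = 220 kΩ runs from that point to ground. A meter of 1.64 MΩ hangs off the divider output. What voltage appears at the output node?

V_out ≈ 6.28 V

The load sits in parallel with Rb: Rb‖R_L = (220 × 1640) / (220 + 1640) = 194.0 kΩ.
V_out = 8.94 × 194.0 / (82.0 + 194.0) = 8.94 × 194.0/276.0 = 6.28 V.
(Unloaded it would have been 6.51 V.)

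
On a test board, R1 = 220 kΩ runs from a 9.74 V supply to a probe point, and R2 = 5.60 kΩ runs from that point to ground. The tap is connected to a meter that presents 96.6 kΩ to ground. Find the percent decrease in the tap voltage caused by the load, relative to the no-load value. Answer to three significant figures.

The divider's output (Thévenin) resistance is R1‖R2 = 5.461 kΩ.
Fractional drop under load = R_th/(R_th + R_L) = 5.461 / (5.461 + 96.6) = 0.05351.
So the output falls by 5.35 %.

5.35 %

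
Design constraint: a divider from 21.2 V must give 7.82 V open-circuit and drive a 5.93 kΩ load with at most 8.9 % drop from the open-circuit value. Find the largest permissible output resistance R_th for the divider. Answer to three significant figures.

R_th ≤ 579 Ω

Loading drop = R_th/(R_th + R_L) ≤ 0.0890, so R_th ≤ R_L · ε/(1−ε) = 5.93 kΩ × 0.0890/0.9110 = 579 Ω.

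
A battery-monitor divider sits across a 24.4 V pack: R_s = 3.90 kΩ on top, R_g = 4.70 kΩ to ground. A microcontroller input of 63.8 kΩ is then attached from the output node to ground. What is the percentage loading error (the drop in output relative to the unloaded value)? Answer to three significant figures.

The divider's output (Thévenin) resistance is R_s‖R_g = 2.131 kΩ.
Fractional drop under load = R_th/(R_th + R_L) = 2.131 / (2.131 + 63.8) = 0.03233.
So the output falls by 3.23 %.

3.23 %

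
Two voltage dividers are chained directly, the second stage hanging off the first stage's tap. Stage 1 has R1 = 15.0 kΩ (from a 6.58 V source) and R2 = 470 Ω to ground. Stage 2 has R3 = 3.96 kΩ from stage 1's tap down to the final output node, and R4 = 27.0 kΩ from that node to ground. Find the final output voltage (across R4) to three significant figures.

V_out ≈ 0.172 V

Stage 2 presents R3+R4 = 30960 Ω as a load on stage 1's tap.
Stage 1's lower leg becomes R2‖(R3+R4) = 463.0 Ω, so V_mid = 6.58 × 463.0/15460 = 0.1970 V.
Stage 2 is itself unloaded: V_out = V_mid × R4/(R3+R4) = 0.1970 × 27000/30960 = 0.172 V.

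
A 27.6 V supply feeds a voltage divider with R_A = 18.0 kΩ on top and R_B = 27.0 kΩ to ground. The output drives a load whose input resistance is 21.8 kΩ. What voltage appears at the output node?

The load sits in parallel with R_B: R_B‖R_L = (27.0 × 21.8) / (27.0 + 21.8) = 12.06 kΩ.
V_out = 27.6 × 12.06 / (18.0 + 12.06) = 27.6 × 12.06/30.06 = 11.1 V.

V_out ≈ 11.1 V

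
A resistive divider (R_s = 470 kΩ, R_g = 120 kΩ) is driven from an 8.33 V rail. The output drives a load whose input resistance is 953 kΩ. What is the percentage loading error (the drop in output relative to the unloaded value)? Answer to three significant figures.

Unloaded V = 8.33 × 120/590.0 = 1.6942 V.
Loaded: R_g‖R_L = 106.6 kΩ, giving V = 8.33 × 106.6/576.6 = 1.5398 V.
Drop = (1.6942 − 1.5398) / 1.6942 = 9.12 %.

9.12 %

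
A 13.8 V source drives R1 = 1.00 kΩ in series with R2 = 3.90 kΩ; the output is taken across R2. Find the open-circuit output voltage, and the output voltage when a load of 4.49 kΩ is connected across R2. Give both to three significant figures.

Open-circuit: V = 13.8 × 3.90/(1.00 + 3.90) = 11.0 V.
With the load, R2 becomes R2‖R_L = 2.087 kΩ, so V = 13.8 × 2.087/3.087 = 9.33 V.

Unloaded: 11.0 V; loaded: 9.33 V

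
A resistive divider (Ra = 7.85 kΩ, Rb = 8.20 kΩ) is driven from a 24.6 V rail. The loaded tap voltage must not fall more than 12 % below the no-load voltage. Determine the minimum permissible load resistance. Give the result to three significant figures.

R_L(min) ≈ 29.4 kΩ

Output resistance R_th = Ra‖Rb = (7.85 × 8.20)/16.05 = 4.011 kΩ.
The fractional drop is R_th/(R_th + R_L); requiring this ≤ 0.120 gives R_L ≥ R_th(1/0.120 − 1) = 4.011 × 7.333 = 29.4 kΩ.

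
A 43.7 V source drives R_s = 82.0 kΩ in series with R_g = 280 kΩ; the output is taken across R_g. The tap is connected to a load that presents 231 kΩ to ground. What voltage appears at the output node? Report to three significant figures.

V_out ≈ 26.5 V

The load sits in parallel with R_g: R_g‖R_L = (280 × 231) / (280 + 231) = 126.6 kΩ.
V_out = 43.7 × 126.6 / (82.0 + 126.6) = 43.7 × 126.6/208.6 = 26.5 V.
(Unloaded it would have been 33.8 V.)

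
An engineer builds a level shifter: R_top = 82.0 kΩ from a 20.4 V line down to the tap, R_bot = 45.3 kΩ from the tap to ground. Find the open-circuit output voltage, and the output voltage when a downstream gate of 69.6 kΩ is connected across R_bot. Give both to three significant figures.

Unloaded: 7.26 V; loaded: 5.11 V

Open-circuit: V = 20.4 × 45.3/(82.0 + 45.3) = 7.26 V.
With the load, R_bot becomes R_bot‖R_L = 27.44 kΩ, so V = 20.4 × 27.44/109.4 = 5.11 V.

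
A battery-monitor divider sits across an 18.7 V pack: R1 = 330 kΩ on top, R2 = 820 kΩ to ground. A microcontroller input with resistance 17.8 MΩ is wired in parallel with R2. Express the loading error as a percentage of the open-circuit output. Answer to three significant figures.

1.30 %

The divider's output (Thévenin) resistance is R1‖R2 = 235.3 kΩ.
Fractional drop under load = R_th/(R_th + R_L) = 235.3 / (235.3 + 17800) = 0.01305.
So the output falls by 1.30 %.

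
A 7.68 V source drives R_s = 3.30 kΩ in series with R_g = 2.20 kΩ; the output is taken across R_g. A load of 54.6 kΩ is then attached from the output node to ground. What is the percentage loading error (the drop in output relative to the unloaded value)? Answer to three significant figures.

2.36 %

The divider's output (Thévenin) resistance is R_s‖R_g = 1.320 kΩ.
Fractional drop under load = R_th/(R_th + R_L) = 1.320 / (1.320 + 54.6) = 0.02361.
So the output falls by 2.36 %.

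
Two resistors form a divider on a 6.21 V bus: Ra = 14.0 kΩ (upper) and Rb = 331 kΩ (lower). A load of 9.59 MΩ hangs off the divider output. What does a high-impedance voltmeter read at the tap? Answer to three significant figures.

The load sits in parallel with Rb: Rb‖R_L = (331 × 9590) / (331 + 9590) = 320.0 kΩ.
V_out = 6.21 × 320.0 / (14.0 + 320.0) = 6.21 × 320.0/334.0 = 5.95 V.
(Unloaded it would have been 5.96 V.)

V_out ≈ 5.95 V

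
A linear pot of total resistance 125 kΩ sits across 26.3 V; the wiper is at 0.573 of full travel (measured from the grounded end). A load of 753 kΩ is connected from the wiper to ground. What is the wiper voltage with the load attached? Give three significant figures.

The wiper splits the pot into (1−α)R = 53.38 kΩ above and αR = 71.62 kΩ below.
Lower section ‖ load = 65.40 kΩ.
V_wiper = 26.3 × 65.40/(53.38 + 65.40) = 14.5 V.

V ≈ 14.5 V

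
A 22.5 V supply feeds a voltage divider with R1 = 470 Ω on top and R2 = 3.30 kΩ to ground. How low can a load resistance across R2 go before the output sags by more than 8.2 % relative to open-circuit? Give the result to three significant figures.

Output resistance R_th = R1‖R2 = (470 × 3300)/3770 = 411.4 Ω.
The fractional drop is R_th/(R_th + R_L); requiring this ≤ 0.0820 gives R_L ≥ R_th(1/0.0820 − 1) = 411.4 × 11.20 = 4.61 kΩ.

R_L(min) ≈ 4.61 kΩ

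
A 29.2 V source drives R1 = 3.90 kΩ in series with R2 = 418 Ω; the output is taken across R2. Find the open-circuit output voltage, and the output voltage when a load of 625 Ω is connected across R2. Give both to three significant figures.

Open-circuit: V = 29.2 × 418/(3900 + 418) = 2.83 V.
With the load, R2 becomes R2‖R_L = 250.5 Ω, so V = 29.2 × 250.5/4150 = 1.76 V.

Unloaded: 2.83 V; loaded: 1.76 V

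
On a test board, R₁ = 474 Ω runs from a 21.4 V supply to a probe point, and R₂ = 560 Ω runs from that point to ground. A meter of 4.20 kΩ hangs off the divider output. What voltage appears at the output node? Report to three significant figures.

V_out ≈ 10.9 V

The load sits in parallel with R₂: R₂‖R_L = (560 × 4200) / (560 + 4200) = 494.1 Ω.
V_out = 21.4 × 494.1 / (474 + 494.1) = 21.4 × 494.1/968.1 = 10.9 V.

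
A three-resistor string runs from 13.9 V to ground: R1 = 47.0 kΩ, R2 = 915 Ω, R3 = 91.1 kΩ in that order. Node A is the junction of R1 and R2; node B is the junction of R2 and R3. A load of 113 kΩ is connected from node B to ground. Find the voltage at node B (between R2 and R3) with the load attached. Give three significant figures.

V ≈ 7.13 V

At node B, R3 is in parallel with the load: R3‖R_L = 50440 Ω.
Below node A the resistance is R2 + (R3‖R_L) = 51350 Ω, so V_A = 13.9 × 51350/98350 = 7.258 V.
Then V_B = V_A × (R3‖R_L)/(R2 + R3‖R_L) = 7.258 × 50440/51350 = 7.13 V.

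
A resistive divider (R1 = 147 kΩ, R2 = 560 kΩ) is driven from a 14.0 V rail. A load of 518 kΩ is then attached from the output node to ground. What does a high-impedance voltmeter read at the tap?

The load sits in parallel with R2: R2‖R_L = (560 × 518) / (560 + 518) = 269.1 kΩ.
V_out = 14.0 × 269.1 / (147 + 269.1) = 14.0 × 269.1/416.1 = 9.05 V.

V_out ≈ 9.05 V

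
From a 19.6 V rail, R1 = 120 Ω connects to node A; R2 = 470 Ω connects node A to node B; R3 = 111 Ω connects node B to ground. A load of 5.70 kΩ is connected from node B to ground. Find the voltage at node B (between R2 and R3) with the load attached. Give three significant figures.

At node B, R3 is in parallel with the load: R3‖R_L = 108.9 Ω.
Below node A the resistance is R2 + (R3‖R_L) = 578.9 Ω, so V_A = 19.6 × 578.9/698.9 = 16.23 V.
Then V_B = V_A × (R3‖R_L)/(R2 + R3‖R_L) = 16.23 × 108.9/578.9 = 3.05 V.

V ≈ 3.05 V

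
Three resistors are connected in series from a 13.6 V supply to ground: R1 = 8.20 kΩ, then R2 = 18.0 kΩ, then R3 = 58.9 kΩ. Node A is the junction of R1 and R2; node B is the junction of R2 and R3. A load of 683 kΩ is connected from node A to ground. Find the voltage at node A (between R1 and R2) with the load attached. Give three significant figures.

V ≈ 12.2 V

Below node A the series string R2+R3 = 76.90 kΩ sits in parallel with the 683 kΩ load: 69.12 kΩ.
V_A = 13.6 × 69.12/(8.20 + 69.12) = 12.2 V.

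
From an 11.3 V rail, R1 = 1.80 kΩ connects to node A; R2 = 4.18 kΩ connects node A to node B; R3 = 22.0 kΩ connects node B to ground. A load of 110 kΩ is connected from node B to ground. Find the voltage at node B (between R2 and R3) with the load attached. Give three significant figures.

V ≈ 8.52 V

At node B, R3 is in parallel with the load: R3‖R_L = 18.33 kΩ.
Below node A the resistance is R2 + (R3‖R_L) = 22.51 kΩ, so V_A = 11.3 × 22.51/24.31 = 10.46 V.
Then V_B = V_A × (R3‖R_L)/(R2 + R3‖R_L) = 10.46 × 18.33/22.51 = 8.52 V.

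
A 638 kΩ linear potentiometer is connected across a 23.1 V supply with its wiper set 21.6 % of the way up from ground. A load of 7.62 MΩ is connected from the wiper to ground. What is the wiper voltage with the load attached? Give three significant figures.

The wiper splits the pot into (1−α)R = 500.2 kΩ above and αR = 137.8 kΩ below.
Lower section ‖ load = 135.4 kΩ.
V_wiper = 23.1 × 135.4/(500.2 + 135.4) = 4.92 V.

V ≈ 4.92 V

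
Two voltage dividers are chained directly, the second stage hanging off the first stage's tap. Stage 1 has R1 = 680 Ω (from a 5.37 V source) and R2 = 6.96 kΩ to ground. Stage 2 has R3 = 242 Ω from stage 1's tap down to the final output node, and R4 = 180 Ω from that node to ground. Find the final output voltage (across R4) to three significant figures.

Stage 2 presents R3+R4 = 422.0 Ω as a load on stage 1's tap.
Stage 1's lower leg becomes R2‖(R3+R4) = 397.9 Ω, so V_mid = 5.37 × 397.9/1078 = 1.982 V.
Stage 2 is itself unloaded: V_out = V_mid × R4/(R3+R4) = 1.982 × 180/422.0 = 0.845 V.

V_out ≈ 0.845 V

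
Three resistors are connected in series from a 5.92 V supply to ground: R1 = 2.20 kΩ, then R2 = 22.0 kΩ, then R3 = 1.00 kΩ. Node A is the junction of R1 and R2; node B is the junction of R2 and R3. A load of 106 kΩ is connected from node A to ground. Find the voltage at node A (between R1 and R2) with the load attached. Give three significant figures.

V ≈ 5.30 V

Below node A the series string R2+R3 = 23.00 kΩ sits in parallel with the 106 kΩ load: 18.90 kΩ.
V_A = 5.92 × 18.90/(2.20 + 18.90) = 5.30 V.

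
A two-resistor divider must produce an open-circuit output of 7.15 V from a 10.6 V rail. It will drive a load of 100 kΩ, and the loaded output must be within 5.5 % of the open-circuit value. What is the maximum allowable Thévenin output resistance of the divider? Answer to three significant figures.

R_th ≤ 5.82 kΩ

Loading drop = R_th/(R_th + R_L) ≤ 0.0550, so R_th ≤ R_L · ε/(1−ε) = 100 kΩ × 0.0550/0.9450 = 5.82 kΩ.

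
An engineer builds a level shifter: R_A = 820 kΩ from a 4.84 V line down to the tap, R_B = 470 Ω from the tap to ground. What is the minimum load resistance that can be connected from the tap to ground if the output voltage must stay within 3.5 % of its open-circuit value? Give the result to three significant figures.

Output resistance R_th = R_A‖R_B = (820000 × 470)/820500 = 469.7 Ω.
The fractional drop is R_th/(R_th + R_L); requiring this ≤ 0.0350 gives R_L ≥ R_th(1/0.0350 − 1) = 469.7 × 27.57 = 13.0 kΩ.

R_L(min) ≈ 13.0 kΩ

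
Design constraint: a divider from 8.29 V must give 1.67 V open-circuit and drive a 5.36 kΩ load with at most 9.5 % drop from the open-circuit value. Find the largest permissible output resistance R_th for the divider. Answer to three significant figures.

R_th ≤ 563 Ω

Loading drop = R_th/(R_th + R_L) ≤ 0.0950, so R_th ≤ R_L · ε/(1−ε) = 5.36 kΩ × 0.0950/0.9050 = 563 Ω.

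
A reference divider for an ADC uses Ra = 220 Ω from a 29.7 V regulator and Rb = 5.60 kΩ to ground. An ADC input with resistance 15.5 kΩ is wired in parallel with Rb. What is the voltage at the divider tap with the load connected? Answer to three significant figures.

The load sits in parallel with Rb: Rb‖R_L = (5600 × 15500) / (5600 + 15500) = 4114 Ω.
V_out = 29.7 × 4114 / (220 + 4114) = 29.7 × 4114/4334 = 28.2 V.

V_out ≈ 28.2 V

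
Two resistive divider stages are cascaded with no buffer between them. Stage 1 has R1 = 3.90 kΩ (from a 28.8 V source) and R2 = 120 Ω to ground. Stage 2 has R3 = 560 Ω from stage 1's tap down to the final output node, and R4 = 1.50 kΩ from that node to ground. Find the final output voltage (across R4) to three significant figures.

V_out ≈ 0.593 V

Stage 2 presents R3+R4 = 2060 Ω as a load on stage 1's tap.
Stage 1's lower leg becomes R2‖(R3+R4) = 113.4 Ω, so V_mid = 28.8 × 113.4/4013 = 0.8137 V.
Stage 2 is itself unloaded: V_out = V_mid × R4/(R3+R4) = 0.8137 × 1500/2060 = 0.593 V.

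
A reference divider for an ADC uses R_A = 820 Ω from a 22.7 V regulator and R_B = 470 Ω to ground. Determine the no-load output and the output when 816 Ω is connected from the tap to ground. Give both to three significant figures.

Open-circuit: V = 22.7 × 470/(820 + 470) = 8.27 V.
With the load, R_B becomes R_B‖R_L = 298.2 Ω, so V = 22.7 × 298.2/1118 = 6.05 V.

Unloaded: 8.27 V; loaded: 6.05 V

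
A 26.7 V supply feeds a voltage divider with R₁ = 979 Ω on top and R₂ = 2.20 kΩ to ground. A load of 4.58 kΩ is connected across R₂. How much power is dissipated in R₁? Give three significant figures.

P ≈ 115 mW

Total resistance from the source is R₁ + (R₂‖R_L) = 2465 Ω, so I = 26.7/2465 Ω = 10.83 mA.
P = I²·R₁ = (10.83 mA)² × 979 Ω = 115 mW.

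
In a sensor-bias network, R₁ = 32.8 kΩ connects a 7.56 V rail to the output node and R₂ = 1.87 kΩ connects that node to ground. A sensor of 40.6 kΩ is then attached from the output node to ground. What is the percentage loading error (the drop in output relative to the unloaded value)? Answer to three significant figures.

The divider's output (Thévenin) resistance is R₁‖R₂ = 1.769 kΩ.
Fractional drop under load = R_th/(R_th + R_L) = 1.769 / (1.769 + 40.6) = 0.04176.
So the output falls by 4.18 %.

4.18 %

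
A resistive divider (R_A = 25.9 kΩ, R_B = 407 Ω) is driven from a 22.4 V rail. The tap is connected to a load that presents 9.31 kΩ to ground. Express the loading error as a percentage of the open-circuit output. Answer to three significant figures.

The divider's output (Thévenin) resistance is R_A‖R_B = 400.7 Ω.
Fractional drop under load = R_th/(R_th + R_L) = 400.7 / (400.7 + 9310) = 0.04126.
So the output falls by 4.13 %.

4.13 %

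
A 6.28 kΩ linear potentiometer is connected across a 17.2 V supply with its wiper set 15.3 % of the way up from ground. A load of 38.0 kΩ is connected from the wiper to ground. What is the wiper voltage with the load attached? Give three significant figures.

The wiper splits the pot into (1−α)R = 5319 Ω above and αR = 960.8 Ω below.
Lower section ‖ load = 937.1 Ω.
V_wiper = 17.2 × 937.1/(5319 + 937.1) = 2.58 V.

V ≈ 2.58 V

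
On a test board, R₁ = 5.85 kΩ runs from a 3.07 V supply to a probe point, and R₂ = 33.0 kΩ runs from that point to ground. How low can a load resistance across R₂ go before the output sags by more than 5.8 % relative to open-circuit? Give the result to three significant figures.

R_L(min) ≈ 80.7 kΩ

Output resistance R_th = R₁‖R₂ = (5.85 × 33.0)/38.85 = 4.969 kΩ.
The fractional drop is R_th/(R_th + R_L); requiring this ≤ 0.0580 gives R_L ≥ R_th(1/0.0580 − 1) = 4.969 × 16.24 = 80.7 kΩ.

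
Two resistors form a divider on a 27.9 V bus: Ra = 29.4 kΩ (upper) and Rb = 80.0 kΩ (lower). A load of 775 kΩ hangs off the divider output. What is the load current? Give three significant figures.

Rb‖R_L = 72.51 kΩ; V_out = 27.9 × 72.51/101.9 = 19.85 V.
I_L = V_out / R_L = 19.85 / 775 kΩ = 0.0256 mA.

I_L ≈ 0.0256 mA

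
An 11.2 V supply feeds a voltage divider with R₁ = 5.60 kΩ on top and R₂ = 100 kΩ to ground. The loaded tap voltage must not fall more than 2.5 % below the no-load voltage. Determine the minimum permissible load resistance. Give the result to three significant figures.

R_L(min) ≈ 207 kΩ

Output resistance R_th = R₁‖R₂ = (5.60 × 100)/105.6 = 5.303 kΩ.
The fractional drop is R_th/(R_th + R_L); requiring this ≤ 0.0250 gives R_L ≥ R_th(1/0.0250 − 1) = 5.303 × 39.00 = 207 kΩ.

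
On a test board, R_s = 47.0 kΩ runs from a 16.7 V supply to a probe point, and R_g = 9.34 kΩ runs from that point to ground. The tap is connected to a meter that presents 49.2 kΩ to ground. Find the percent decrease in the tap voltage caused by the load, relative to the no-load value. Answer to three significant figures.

The divider's output (Thévenin) resistance is R_s‖R_g = 7.792 kΩ.
Fractional drop under load = R_th/(R_th + R_L) = 7.792 / (7.792 + 49.2) = 0.1367.
So the output falls by 13.7 %.

13.7 %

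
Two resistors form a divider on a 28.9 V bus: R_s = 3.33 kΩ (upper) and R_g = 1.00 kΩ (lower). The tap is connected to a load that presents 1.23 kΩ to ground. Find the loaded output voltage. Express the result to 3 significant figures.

The load sits in parallel with R_g: R_g‖R_L = (1.00 × 1.23) / (1.00 + 1.23) = 0.5516 kΩ.
V_out = 28.9 × 0.5516 / (3.33 + 0.5516) = 28.9 × 0.5516/3.882 = 4.11 V.

V_out ≈ 4.11 V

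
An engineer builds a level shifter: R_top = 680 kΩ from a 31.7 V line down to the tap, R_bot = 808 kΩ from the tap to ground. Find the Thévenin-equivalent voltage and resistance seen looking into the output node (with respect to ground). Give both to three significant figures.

V_th is the open-circuit tap voltage: 31.7 × 808/(680 + 808) = 17.2 V.
With the supply zeroed, R_top and R_bot appear in parallel from the tap: R_th = R_top‖R_bot = (680 × 808)/1488 = 369 kΩ.

V_th = 17.2 V, R_th = 369 kΩ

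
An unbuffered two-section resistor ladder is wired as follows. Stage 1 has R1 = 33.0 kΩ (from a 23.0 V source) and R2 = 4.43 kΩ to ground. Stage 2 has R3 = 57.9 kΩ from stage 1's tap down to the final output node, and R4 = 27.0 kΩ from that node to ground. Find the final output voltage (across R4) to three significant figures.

Stage 2 presents R3+R4 = 84.90 kΩ as a load on stage 1's tap.
Stage 1's lower leg becomes R2‖(R3+R4) = 4.210 kΩ, so V_mid = 23.0 × 4.210/37.21 = 2.602 V.
Stage 2 is itself unloaded: V_out = V_mid × R4/(R3+R4) = 2.602 × 27.0/84.90 = 0.828 V.

V_out ≈ 0.828 V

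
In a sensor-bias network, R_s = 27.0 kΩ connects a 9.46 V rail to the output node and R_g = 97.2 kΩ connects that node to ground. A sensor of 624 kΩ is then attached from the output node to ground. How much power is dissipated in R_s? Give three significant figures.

Total resistance from the source is R_s + (R_g‖R_L) = 111.1 kΩ, so I = 9.46/111.1 kΩ = 0.08515 mA.
P = I²·R_s = (0.08515 mA)² × 27.0 kΩ = 0.196 mW.

P ≈ 0.196 mW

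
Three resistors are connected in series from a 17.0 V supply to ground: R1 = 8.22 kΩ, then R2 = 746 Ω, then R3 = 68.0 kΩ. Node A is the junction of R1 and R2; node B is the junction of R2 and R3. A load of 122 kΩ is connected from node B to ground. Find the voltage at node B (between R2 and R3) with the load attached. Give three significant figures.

At node B, R3 is in parallel with the load: R3‖R_L = 43660 Ω.
Below node A the resistance is R2 + (R3‖R_L) = 44410 Ω, so V_A = 17.0 × 44410/52630 = 14.34 V.
Then V_B = V_A × (R3‖R_L)/(R2 + R3‖R_L) = 14.34 × 43660/44410 = 14.1 V.

V ≈ 14.1 V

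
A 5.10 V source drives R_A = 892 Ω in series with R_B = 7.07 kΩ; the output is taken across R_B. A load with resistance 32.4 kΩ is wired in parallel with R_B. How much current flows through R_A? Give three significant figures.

R_B‖R_L = 5804 Ω, so the source sees R_A + R_B‖R_L = 6696 Ω.
I = 5.10 V / 6696 Ω = 0.762 mA.

I ≈ 0.762 mA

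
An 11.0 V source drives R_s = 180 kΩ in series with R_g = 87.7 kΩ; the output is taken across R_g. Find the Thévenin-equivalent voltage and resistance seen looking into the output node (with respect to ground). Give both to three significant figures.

V_th is the open-circuit tap voltage: 11.0 × 87.7/(180 + 87.7) = 3.60 V.
With the supply zeroed, R_s and R_g appear in parallel from the tap: R_th = R_s‖R_g = (180 × 87.7)/267.7 = 59.0 kΩ.

V_th = 3.60 V, R_th = 59.0 kΩ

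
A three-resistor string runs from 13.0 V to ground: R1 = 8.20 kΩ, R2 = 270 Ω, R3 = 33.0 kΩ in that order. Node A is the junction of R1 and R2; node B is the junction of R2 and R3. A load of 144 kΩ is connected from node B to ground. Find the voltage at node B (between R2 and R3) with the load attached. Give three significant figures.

At node B, R3 is in parallel with the load: R3‖R_L = 26850 Ω.
Below node A the resistance is R2 + (R3‖R_L) = 27120 Ω, so V_A = 13.0 × 27120/35320 = 9.982 V.
Then V_B = V_A × (R3‖R_L)/(R2 + R3‖R_L) = 9.982 × 26850/27120 = 9.88 V.

V ≈ 9.88 V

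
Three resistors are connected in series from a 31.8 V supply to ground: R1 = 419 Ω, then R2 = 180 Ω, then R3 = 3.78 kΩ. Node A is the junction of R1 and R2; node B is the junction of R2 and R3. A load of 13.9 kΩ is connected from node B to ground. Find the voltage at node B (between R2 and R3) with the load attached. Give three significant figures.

At node B, R3 is in parallel with the load: R3‖R_L = 2972 Ω.
Below node A the resistance is R2 + (R3‖R_L) = 3152 Ω, so V_A = 31.8 × 3152/3571 = 28.07 V.
Then V_B = V_A × (R3‖R_L)/(R2 + R3‖R_L) = 28.07 × 2972/3152 = 26.5 V.

V ≈ 26.5 V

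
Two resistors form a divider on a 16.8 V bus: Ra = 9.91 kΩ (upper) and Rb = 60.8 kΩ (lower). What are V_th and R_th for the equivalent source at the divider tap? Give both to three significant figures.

V_th = 14.4 V, R_th = 8.52 kΩ

V_th is the open-circuit tap voltage: 16.8 × 60.8/(9.91 + 60.8) = 14.4 V.
With the supply zeroed, Ra and Rb appear in parallel from the tap: R_th = Ra‖Rb = (9.91 × 60.8)/70.71 = 8.52 kΩ.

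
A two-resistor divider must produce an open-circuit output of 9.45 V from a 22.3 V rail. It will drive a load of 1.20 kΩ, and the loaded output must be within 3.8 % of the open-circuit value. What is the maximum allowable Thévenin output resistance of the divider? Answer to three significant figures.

Loading drop = R_th/(R_th + R_L) ≤ 0.0380, so R_th ≤ R_L · ε/(1−ε) = 1.20 kΩ × 0.0380/0.9620 = 47.4 Ω.
(Any R1, R2 with R2/(R1+R2) = 0.424 and R1‖R2 ≤ 47.4 Ω will meet the spec.)

R_th ≤ 47.4 Ω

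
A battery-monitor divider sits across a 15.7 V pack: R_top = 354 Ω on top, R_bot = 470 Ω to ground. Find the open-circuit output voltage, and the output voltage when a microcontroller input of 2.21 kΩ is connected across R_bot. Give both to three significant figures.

Open-circuit: V = 15.7 × 470/(354 + 470) = 8.96 V.
With the load, R_bot becomes R_bot‖R_L = 387.6 Ω, so V = 15.7 × 387.6/741.6 = 8.21 V.

Unloaded: 8.96 V; loaded: 8.21 V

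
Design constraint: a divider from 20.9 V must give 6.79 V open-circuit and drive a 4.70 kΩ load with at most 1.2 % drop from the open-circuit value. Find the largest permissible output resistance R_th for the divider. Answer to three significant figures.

Loading drop = R_th/(R_th + R_L) ≤ 0.0120, so R_th ≤ R_L · ε/(1−ε) = 4.70 kΩ × 0.0120/0.9880 = 57.1 Ω.
(Any R1, R2 with R2/(R1+R2) = 0.325 and R1‖R2 ≤ 57.1 Ω will meet the spec.)

R_th ≤ 57.1 Ω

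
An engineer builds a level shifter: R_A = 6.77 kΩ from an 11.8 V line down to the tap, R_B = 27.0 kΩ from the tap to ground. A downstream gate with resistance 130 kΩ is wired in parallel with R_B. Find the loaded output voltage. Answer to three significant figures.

V_out ≈ 9.06 V

The load sits in parallel with R_B: R_B‖R_L = (27.0 × 130) / (27.0 + 130) = 22.36 kΩ.
V_out = 11.8 × 22.36 / (6.77 + 22.36) = 11.8 × 22.36/29.13 = 9.06 V.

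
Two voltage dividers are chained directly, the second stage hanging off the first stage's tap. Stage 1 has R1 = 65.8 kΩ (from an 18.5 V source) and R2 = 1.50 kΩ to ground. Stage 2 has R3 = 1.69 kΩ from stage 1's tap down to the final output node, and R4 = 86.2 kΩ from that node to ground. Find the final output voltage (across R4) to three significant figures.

V_out ≈ 0.398 V

Stage 2 presents R3+R4 = 87.89 kΩ as a load on stage 1's tap.
Stage 1's lower leg becomes R2‖(R3+R4) = 1.475 kΩ, so V_mid = 18.5 × 1.475/67.27 = 0.4056 V.
Stage 2 is itself unloaded: V_out = V_mid × R4/(R3+R4) = 0.4056 × 86.2/87.89 = 0.398 V.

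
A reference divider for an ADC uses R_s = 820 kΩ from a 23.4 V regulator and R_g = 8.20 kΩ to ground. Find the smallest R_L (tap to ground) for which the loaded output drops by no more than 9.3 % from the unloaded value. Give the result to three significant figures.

Output resistance R_th = R_s‖R_g = (820 × 8.20)/828.2 = 8.119 kΩ.
The fractional drop is R_th/(R_th + R_L); requiring this ≤ 0.0930 gives R_L ≥ R_th(1/0.0930 − 1) = 8.119 × 9.753 = 79.2 kΩ.

R_L(min) ≈ 79.2 kΩ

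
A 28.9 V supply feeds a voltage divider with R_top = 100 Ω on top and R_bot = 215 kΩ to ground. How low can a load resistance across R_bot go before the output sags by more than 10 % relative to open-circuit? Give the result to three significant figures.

R_L(min) ≈ 900 Ω

Output resistance R_th = R_top‖R_bot = (100 × 215000)/215100 = 99.95 Ω.
The fractional drop is R_th/(R_th + R_L); requiring this ≤ 0.100 gives R_L ≥ R_th(1/0.100 − 1) = 99.95 × 9.000 = 900 Ω.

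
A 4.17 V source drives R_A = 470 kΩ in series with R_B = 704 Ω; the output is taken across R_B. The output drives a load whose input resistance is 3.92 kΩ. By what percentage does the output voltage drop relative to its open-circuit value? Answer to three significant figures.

The divider's output (Thévenin) resistance is R_A‖R_B = 702.9 Ω.
Fractional drop under load = R_th/(R_th + R_L) = 702.9 / (702.9 + 3920) = 0.1521.
So the output falls by 15.2 %.

15.2 %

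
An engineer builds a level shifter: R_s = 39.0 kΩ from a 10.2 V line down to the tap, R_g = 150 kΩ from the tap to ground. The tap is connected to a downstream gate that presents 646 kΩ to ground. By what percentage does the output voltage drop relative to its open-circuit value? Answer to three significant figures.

The divider's output (Thévenin) resistance is R_s‖R_g = 30.95 kΩ.
Fractional drop under load = R_th/(R_th + R_L) = 30.95 / (30.95 + 646) = 0.04572.
So the output falls by 4.57 %.

4.57 %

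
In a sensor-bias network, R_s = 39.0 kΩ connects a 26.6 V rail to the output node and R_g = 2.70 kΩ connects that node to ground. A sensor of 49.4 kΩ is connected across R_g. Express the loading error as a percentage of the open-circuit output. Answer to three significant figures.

4.86 %

The divider's output (Thévenin) resistance is R_s‖R_g = 2.525 kΩ.
Fractional drop under load = R_th/(R_th + R_L) = 2.525 / (2.525 + 49.4) = 0.04863.
So the output falls by 4.86 %.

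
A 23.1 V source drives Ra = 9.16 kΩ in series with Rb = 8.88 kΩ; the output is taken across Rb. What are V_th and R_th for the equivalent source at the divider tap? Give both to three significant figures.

V_th is the open-circuit tap voltage: 23.1 × 8.88/(9.16 + 8.88) = 11.4 V.
With the supply zeroed, Ra and Rb appear in parallel from the tap: R_th = Ra‖Rb = (9.16 × 8.88)/18.04 = 4.51 kΩ.

V_th = 11.4 V, R_th = 4.51 kΩ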